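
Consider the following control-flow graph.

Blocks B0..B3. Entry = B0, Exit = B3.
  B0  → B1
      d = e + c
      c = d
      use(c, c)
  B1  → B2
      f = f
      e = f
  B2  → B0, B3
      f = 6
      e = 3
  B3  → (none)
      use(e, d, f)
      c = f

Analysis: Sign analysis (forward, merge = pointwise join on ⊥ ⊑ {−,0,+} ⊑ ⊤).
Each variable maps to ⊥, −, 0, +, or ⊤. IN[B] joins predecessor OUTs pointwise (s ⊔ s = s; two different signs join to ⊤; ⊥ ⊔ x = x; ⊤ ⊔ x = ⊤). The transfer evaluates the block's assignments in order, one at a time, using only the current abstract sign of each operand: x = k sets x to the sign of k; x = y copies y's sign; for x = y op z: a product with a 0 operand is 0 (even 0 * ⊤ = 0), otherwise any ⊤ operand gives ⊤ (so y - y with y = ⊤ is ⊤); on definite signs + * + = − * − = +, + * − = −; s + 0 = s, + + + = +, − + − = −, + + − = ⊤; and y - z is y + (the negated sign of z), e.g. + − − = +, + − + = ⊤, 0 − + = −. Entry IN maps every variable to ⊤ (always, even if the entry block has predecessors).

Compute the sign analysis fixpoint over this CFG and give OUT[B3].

Answer: {a: ⊤, b: ⊤, c: +, d: ⊤, e: +, f: +}

Derivation:
Per-block solution:
  B0: | IN=(all ⊤) | OUT=(all ⊤)
  B1: | IN=(all ⊤) | OUT=(all ⊤)
  B2: | IN=(all ⊤) | OUT={e:+, f:+; rest ⊤}
  B3: | IN={e:+, f:+; rest ⊤} | OUT={c:+, e:+, f:+; rest ⊤}

Merge at B3: IN[B3] = OUT[B2] = {a: ⊤, b: ⊤, c: ⊤, d: ⊤, e: +, f: +}
Applying B3's transfer function to that IN value gives OUT[B3] (row B3 above).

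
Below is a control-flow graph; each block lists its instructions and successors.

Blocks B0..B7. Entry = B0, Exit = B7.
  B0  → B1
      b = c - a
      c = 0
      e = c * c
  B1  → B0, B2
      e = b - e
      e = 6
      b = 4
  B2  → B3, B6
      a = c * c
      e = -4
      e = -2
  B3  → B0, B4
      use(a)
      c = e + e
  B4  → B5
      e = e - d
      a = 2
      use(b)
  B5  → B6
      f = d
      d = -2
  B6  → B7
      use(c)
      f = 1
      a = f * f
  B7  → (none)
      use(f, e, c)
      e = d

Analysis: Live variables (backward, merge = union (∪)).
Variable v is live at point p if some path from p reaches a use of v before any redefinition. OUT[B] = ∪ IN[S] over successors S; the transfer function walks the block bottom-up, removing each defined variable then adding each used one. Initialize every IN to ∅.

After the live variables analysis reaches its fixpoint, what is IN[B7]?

Answer: {c, d, e, f}

Trace:
Fixpoint table:
  B0:   IN={a, c, d}   OUT={a, b, c, d, e}
  B1:   IN={a, b, c, d, e}   OUT={a, b, c, d}
  B2:   IN={b, c, d}   OUT={a, b, c, d, e}
  B3:   IN={a, b, d, e}   OUT={a, b, c, d, e}
  B4:   IN={b, c, d, e}   OUT={c, d, e}
  B5:   IN={c, d, e}   OUT={c, d, e}
  B6:   IN={c, d, e}   OUT={c, d, e, f}
  B7:   IN={c, d, e, f}   OUT={}

B7 is the boundary node: OUT[B7] = {}
Applying B7's transfer function to that OUT value gives IN[B7] (row B7 above).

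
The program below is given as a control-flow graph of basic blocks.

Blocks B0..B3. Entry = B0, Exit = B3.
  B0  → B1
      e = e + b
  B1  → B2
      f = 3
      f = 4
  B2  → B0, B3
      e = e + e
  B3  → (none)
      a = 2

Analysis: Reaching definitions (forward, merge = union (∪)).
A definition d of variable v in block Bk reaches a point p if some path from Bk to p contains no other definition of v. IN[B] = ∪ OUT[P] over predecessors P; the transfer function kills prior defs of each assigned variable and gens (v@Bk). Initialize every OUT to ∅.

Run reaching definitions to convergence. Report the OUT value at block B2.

Converged values:
  B0: | IN={e@B2, f@B1} | OUT={e@B0, f@B1}
  B1: | IN={e@B0, f@B1} | OUT={e@B0, f@B1}
  B2: | IN={e@B0, f@B1} | OUT={e@B2, f@B1}
  B3: | IN={e@B2, f@B1} | OUT={a@B3, e@B2, f@B1}

Merge at B2: IN[B2] = OUT[B1] = {e@B0, f@B1}
Applying B2's transfer function to that IN value gives OUT[B2] (row B2 above).

Answer: {e@B2, f@B1}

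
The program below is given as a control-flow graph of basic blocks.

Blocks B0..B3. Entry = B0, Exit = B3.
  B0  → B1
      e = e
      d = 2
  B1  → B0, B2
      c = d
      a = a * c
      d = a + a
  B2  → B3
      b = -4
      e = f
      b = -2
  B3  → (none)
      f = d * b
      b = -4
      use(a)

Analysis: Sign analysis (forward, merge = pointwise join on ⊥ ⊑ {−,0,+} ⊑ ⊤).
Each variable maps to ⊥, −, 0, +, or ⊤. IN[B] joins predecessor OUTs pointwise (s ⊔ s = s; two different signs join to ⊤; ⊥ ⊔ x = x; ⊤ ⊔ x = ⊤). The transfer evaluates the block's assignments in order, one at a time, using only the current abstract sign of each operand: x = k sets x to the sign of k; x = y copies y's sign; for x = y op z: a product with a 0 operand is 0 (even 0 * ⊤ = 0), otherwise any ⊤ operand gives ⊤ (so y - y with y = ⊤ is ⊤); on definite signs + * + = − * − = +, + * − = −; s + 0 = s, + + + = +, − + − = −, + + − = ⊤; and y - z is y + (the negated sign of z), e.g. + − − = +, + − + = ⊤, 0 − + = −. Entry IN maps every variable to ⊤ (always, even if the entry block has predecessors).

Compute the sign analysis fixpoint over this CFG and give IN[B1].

Converged values:
  B0:  IN=(all ⊤)  OUT={d:+; rest ⊤}
  B1:  IN={d:+; rest ⊤}  OUT={c:+; rest ⊤}
  B2:  IN={c:+; rest ⊤}  OUT={b:-, c:+; rest ⊤}
  B3:  IN={b:-, c:+; rest ⊤}  OUT={b:-, c:+; rest ⊤}

Merge at B1: IN[B1] = OUT[B0] = {a: ⊤, b: ⊤, c: ⊤, d: +, e: ⊤, f: ⊤}

Answer: {a: ⊤, b: ⊤, c: ⊤, d: +, e: ⊤, f: ⊤}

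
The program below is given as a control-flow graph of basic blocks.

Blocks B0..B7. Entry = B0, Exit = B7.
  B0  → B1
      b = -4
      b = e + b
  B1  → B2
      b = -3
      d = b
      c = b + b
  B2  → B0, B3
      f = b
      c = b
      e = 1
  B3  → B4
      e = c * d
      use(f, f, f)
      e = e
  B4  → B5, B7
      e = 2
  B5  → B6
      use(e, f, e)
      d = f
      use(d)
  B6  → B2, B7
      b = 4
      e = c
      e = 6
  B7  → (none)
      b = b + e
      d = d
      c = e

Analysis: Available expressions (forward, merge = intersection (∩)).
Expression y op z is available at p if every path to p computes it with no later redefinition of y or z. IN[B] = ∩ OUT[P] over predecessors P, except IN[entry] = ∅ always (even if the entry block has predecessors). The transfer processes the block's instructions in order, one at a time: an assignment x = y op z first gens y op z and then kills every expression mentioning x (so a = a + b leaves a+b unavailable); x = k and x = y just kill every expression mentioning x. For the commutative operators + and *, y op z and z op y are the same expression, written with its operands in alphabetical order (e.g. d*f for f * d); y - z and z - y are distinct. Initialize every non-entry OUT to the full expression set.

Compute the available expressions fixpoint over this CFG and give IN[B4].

Converged values:
  B0:  IN={}  OUT={}
  B1:  IN={}  OUT={b+b}
  B2:  IN={}  OUT={}
  B3:  IN={}  OUT={c*d}
  B4:  IN={c*d}  OUT={c*d}
  B5:  IN={c*d}  OUT={}
  B6:  IN={}  OUT={}
  B7:  IN={}  OUT={}

Merge at B4: IN[B4] = OUT[B3] = {c*d}

Answer: {c*d}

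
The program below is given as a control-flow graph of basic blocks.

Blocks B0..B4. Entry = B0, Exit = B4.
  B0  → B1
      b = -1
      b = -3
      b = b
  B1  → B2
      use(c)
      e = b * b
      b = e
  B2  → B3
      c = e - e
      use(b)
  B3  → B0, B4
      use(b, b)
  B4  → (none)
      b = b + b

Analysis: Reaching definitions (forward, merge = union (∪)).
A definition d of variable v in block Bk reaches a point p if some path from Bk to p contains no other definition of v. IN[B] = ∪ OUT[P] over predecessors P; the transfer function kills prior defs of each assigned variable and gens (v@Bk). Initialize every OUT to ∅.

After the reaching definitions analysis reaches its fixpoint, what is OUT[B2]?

Answer: {b@B1, c@B2, e@B1}

Trace:
Per-block solution:
  B0: | IN={b@B1, c@B2, e@B1} | OUT={b@B0, c@B2, e@B1}
  B1: | IN={b@B0, c@B2, e@B1} | OUT={b@B1, c@B2, e@B1}
  B2: | IN={b@B1, c@B2, e@B1} | OUT={b@B1, c@B2, e@B1}
  B3: | IN={b@B1, c@B2, e@B1} | OUT={b@B1, c@B2, e@B1}
  B4: | IN={b@B1, c@B2, e@B1} | OUT={b@B4, c@B2, e@B1}

Merge at B2: IN[B2] = OUT[B1] = {b@B1, c@B2, e@B1}
Applying B2's transfer function to that IN value gives OUT[B2] (row B2 above).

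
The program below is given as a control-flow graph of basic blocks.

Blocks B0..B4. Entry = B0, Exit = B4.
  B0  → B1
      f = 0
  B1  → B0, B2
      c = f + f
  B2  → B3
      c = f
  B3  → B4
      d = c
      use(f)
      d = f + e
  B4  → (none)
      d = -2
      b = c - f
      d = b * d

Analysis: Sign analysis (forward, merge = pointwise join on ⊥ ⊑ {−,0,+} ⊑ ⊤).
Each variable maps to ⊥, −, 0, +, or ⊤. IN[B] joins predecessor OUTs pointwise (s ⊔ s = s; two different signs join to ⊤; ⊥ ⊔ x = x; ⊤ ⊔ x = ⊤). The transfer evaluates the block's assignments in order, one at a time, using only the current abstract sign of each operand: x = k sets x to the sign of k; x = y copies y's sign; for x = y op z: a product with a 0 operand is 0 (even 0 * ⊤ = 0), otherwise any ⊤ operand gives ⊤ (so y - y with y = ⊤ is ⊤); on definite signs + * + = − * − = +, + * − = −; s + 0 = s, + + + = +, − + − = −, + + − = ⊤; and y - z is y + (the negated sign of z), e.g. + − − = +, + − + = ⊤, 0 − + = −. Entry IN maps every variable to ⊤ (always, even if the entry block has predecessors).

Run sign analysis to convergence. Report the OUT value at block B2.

Fixpoint table:
  B0: | IN=(all ⊤) | OUT={f:0; rest ⊤}
  B1: | IN={f:0; rest ⊤} | OUT={c:0, f:0; rest ⊤}
  B2: | IN={c:0, f:0; rest ⊤} | OUT={c:0, f:0; rest ⊤}
  B3: | IN={c:0, f:0; rest ⊤} | OUT={c:0, f:0; rest ⊤}
  B4: | IN={c:0, f:0; rest ⊤} | OUT={b:0, c:0, d:0, f:0; rest ⊤}

Merge at B2: IN[B2] = OUT[B1] = {a: ⊤, b: ⊤, c: 0, d: ⊤, e: ⊤, f: 0}
Applying B2's transfer function to that IN value gives OUT[B2] (row B2 above).

Answer: {a: ⊤, b: ⊤, c: 0, d: ⊤, e: ⊤, f: 0}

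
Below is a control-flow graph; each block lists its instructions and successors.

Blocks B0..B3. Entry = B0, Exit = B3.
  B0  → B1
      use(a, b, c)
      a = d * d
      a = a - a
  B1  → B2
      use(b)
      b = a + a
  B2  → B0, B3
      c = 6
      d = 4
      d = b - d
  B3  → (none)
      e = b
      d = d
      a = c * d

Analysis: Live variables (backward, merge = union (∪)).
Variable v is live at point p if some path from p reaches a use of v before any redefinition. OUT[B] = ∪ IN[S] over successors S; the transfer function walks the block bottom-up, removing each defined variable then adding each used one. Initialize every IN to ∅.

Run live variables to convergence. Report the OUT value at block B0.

Converged values:
  B0:   IN={a, b, c, d}   OUT={a, b}
  B1:   IN={a, b}   OUT={a, b}
  B2:   IN={a, b}   OUT={a, b, c, d}
  B3:   IN={b, c, d}   OUT={}

Merge at B0: OUT[B0] = IN[B1] = {a, b}

Answer: {a, b}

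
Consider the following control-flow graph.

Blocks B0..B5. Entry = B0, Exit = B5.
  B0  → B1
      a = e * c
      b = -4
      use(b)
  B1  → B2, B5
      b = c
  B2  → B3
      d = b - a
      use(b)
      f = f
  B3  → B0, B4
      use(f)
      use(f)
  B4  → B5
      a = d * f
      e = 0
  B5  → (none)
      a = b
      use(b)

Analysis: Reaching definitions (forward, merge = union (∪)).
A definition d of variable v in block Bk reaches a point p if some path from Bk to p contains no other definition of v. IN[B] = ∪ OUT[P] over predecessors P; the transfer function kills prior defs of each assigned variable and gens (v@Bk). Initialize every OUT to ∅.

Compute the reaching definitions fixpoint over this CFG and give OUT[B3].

Fixpoint table:
  B0:   IN={a@B0, b@B1, d@B2, f@B2}   OUT={a@B0, b@B0, d@B2, f@B2}
  B1:   IN={a@B0, b@B0, d@B2, f@B2}   OUT={a@B0, b@B1, d@B2, f@B2}
  B2:   IN={a@B0, b@B1, d@B2, f@B2}   OUT={a@B0, b@B1, d@B2, f@B2}
  B3:   IN={a@B0, b@B1, d@B2, f@B2}   OUT={a@B0, b@B1, d@B2, f@B2}
  B4:   IN={a@B0, b@B1, d@B2, f@B2}   OUT={a@B4, b@B1, d@B2, e@B4, f@B2}
  B5:   IN={a@B0, a@B4, b@B1, d@B2, e@B4, f@B2}   OUT={a@B5, b@B1, d@B2, e@B4, f@B2}

Merge at B3: IN[B3] = OUT[B2] = {a@B0, b@B1, d@B2, f@B2}
Applying B3's transfer function to that IN value gives OUT[B3] (row B3 above).

Answer: {a@B0, b@B1, d@B2, f@B2}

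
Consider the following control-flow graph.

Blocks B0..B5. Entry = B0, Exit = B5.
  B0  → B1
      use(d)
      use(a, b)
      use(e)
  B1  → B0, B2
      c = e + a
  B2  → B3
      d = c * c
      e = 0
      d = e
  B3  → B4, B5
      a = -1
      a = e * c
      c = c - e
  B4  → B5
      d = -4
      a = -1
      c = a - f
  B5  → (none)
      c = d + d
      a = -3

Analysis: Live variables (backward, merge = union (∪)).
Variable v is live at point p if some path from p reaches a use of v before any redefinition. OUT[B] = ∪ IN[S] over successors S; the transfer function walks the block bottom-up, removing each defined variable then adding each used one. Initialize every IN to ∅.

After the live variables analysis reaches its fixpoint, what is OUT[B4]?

Fixpoint table:
  B0:  IN={a, b, d, e, f}  OUT={a, b, d, e, f}
  B1:  IN={a, b, d, e, f}  OUT={a, b, c, d, e, f}
  B2:  IN={c, f}  OUT={c, d, e, f}
  B3:  IN={c, d, e, f}  OUT={d, f}
  B4:  IN={f}  OUT={d}
  B5:  IN={d}  OUT={}

Merge at B4: OUT[B4] = IN[B5] = {d}

Answer: {d}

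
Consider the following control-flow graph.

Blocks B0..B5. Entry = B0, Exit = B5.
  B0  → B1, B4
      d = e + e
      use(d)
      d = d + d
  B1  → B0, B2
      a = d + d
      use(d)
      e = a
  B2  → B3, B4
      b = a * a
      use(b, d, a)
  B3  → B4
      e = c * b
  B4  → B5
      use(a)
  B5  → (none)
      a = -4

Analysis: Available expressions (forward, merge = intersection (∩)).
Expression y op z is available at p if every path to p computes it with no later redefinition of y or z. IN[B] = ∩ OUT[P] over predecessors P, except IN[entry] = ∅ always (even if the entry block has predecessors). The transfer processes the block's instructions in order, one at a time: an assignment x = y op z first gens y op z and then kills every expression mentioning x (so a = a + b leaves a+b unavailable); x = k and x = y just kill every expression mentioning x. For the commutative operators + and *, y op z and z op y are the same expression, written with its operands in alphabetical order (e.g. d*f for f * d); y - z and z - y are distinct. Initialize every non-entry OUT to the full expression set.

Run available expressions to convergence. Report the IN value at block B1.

Per-block solution:
  B0: | IN={} | OUT={e+e}
  B1: | IN={e+e} | OUT={d+d}
  B2: | IN={d+d} | OUT={a*a, d+d}
  B3: | IN={a*a, d+d} | OUT={a*a, b*c, d+d}
  B4: | IN={} | OUT={}
  B5: | IN={} | OUT={}

Merge at B1: IN[B1] = OUT[B0] = {e+e}

Answer: {e+e}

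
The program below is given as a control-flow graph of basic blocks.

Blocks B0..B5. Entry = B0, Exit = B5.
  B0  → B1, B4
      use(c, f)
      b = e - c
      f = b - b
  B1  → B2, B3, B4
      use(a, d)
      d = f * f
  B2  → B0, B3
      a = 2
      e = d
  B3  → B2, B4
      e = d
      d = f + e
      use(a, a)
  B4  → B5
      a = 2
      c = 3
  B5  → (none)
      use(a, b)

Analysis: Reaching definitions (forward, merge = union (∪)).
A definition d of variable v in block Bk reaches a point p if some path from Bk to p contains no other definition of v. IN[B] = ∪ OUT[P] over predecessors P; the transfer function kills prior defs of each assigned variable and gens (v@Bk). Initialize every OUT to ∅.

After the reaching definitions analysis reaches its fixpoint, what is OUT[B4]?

Answer: {a@B4, b@B0, c@B4, d@B1, d@B3, e@B2, e@B3, f@B0}

Trace:
Per-block solution:
  B0:   IN={a@B2, b@B0, d@B1, d@B3, e@B2, f@B0}   OUT={a@B2, b@B0, d@B1, d@B3, e@B2, f@B0}
  B1:   IN={a@B2, b@B0, d@B1, d@B3, e@B2, f@B0}   OUT={a@B2, b@B0, d@B1, e@B2, f@B0}
  B2:   IN={a@B2, b@B0, d@B1, d@B3, e@B2, e@B3, f@B0}   OUT={a@B2, b@B0, d@B1, d@B3, e@B2, f@B0}
  B3:   IN={a@B2, b@B0, d@B1, d@B3, e@B2, f@B0}   OUT={a@B2, b@B0, d@B3, e@B3, f@B0}
  B4:   IN={a@B2, b@B0, d@B1, d@B3, e@B2, e@B3, f@B0}   OUT={a@B4, b@B0, c@B4, d@B1, d@B3, e@B2, e@B3, f@B0}
  B5:   IN={a@B4, b@B0, c@B4, d@B1, d@B3, e@B2, e@B3, f@B0}   OUT={a@B4, b@B0, c@B4, d@B1, d@B3, e@B2, e@B3, f@B0}

Merge at B4: IN[B4] = OUT[B0] ⊔ OUT[B1] ⊔ OUT[B3] = {a@B2, b@B0, d@B1, d@B3, e@B2, e@B3, f@B0}
Applying B4's transfer function to that IN value gives OUT[B4] (row B4 above).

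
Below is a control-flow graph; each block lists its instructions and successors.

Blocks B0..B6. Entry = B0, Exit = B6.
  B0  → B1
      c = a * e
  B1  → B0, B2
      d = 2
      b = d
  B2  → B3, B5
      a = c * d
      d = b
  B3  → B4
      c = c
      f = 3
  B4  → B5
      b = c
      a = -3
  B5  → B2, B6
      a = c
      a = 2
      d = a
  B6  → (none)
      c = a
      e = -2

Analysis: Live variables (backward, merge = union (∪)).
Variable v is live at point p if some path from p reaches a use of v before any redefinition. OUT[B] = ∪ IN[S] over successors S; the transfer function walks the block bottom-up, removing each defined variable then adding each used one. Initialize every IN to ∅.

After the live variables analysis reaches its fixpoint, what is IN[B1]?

Per-block solution:
  B0:   IN={a, e}   OUT={a, c, e}
  B1:   IN={a, c, e}   OUT={a, b, c, d, e}
  B2:   IN={b, c, d}   OUT={b, c}
  B3:   IN={c}   OUT={c}
  B4:   IN={c}   OUT={b, c}
  B5:   IN={b, c}   OUT={a, b, c, d}
  B6:   IN={a}   OUT={}

Merge at B1: OUT[B1] = IN[B0] ⊔ IN[B2] = {a, b, c, d, e}
Applying B1's transfer function to that OUT value gives IN[B1] (row B1 above).

Answer: {a, c, e}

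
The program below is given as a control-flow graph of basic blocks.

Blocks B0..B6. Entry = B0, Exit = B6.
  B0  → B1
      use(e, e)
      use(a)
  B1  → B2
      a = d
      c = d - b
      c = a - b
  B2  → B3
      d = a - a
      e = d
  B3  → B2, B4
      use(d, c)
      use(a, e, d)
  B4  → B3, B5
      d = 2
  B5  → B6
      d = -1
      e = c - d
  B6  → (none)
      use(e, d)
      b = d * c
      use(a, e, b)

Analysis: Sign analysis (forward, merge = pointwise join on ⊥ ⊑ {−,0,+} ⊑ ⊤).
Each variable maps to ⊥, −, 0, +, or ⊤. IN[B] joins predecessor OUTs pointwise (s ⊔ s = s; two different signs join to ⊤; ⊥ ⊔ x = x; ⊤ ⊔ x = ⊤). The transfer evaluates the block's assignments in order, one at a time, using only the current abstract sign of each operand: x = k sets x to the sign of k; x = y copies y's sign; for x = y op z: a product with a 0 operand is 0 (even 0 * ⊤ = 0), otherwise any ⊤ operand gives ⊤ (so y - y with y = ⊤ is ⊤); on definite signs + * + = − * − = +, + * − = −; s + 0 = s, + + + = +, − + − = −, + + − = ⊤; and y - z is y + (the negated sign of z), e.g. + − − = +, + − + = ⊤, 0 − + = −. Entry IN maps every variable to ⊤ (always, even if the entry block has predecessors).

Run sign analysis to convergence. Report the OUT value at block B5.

Fixpoint table:
  B0:  IN=(all ⊤)  OUT=(all ⊤)
  B1:  IN=(all ⊤)  OUT=(all ⊤)
  B2:  IN=(all ⊤)  OUT=(all ⊤)
  B3:  IN=(all ⊤)  OUT=(all ⊤)
  B4:  IN=(all ⊤)  OUT={d:+; rest ⊤}
  B5:  IN={d:+; rest ⊤}  OUT={d:-; rest ⊤}
  B6:  IN={d:-; rest ⊤}  OUT={d:-; rest ⊤}

Merge at B5: IN[B5] = OUT[B4] = {a: ⊤, b: ⊤, c: ⊤, d: +, e: ⊤, f: ⊤}
Applying B5's transfer function to that IN value gives OUT[B5] (row B5 above).

Answer: {a: ⊤, b: ⊤, c: ⊤, d: -, e: ⊤, f: ⊤}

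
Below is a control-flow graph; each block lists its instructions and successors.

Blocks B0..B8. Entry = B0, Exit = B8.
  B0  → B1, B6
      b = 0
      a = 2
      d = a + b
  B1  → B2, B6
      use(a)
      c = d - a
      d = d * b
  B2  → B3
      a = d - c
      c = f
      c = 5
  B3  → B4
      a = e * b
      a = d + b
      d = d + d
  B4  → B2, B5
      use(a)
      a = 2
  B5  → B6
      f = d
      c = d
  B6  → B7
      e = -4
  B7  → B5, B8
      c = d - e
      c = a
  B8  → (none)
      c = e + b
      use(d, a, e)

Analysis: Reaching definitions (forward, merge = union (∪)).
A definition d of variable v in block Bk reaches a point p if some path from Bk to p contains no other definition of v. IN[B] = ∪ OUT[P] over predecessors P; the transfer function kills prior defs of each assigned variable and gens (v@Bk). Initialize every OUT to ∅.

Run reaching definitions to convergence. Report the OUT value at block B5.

Converged values:
  B0: | IN={} | OUT={a@B0, b@B0, d@B0}
  B1: | IN={a@B0, b@B0, d@B0} | OUT={a@B0, b@B0, c@B1, d@B1}
  B2: | IN={a@B0, a@B4, b@B0, c@B1, c@B2, d@B1, d@B3} | OUT={a@B2, b@B0, c@B2, d@B1, d@B3}
  B3: | IN={a@B2, b@B0, c@B2, d@B1, d@B3} | OUT={a@B3, b@B0, c@B2, d@B3}
  B4: | IN={a@B3, b@B0, c@B2, d@B3} | OUT={a@B4, b@B0, c@B2, d@B3}
  B5: | IN={a@B0, a@B4, b@B0, c@B2, c@B7, d@B0, d@B1, d@B3, e@B6, f@B5} | OUT={a@B0, a@B4, b@B0, c@B5, d@B0, d@B1, d@B3, e@B6, f@B5}
  B6: | IN={a@B0, a@B4, b@B0, c@B1, c@B5, d@B0, d@B1, d@B3, e@B6, f@B5} | OUT={a@B0, a@B4, b@B0, c@B1, c@B5, d@B0, d@B1, d@B3, e@B6, f@B5}
  B7: | IN={a@B0, a@B4, b@B0, c@B1, c@B5, d@B0, d@B1, d@B3, e@B6, f@B5} | OUT={a@B0, a@B4, b@B0, c@B7, d@B0, d@B1, d@B3, e@B6, f@B5}
  B8: | IN={a@B0, a@B4, b@B0, c@B7, d@B0, d@B1, d@B3, e@B6, f@B5} | OUT={a@B0, a@B4, b@B0, c@B8, d@B0, d@B1, d@B3, e@B6, f@B5}

Merge at B5: IN[B5] = OUT[B4] ⊔ OUT[B7] = {a@B0, a@B4, b@B0, c@B2, c@B7, d@B0, d@B1, d@B3, e@B6, f@B5}
Applying B5's transfer function to that IN value gives OUT[B5] (row B5 above).

Answer: {a@B0, a@B4, b@B0, c@B5, d@B0, d@B1, d@B3, e@B6, f@B5}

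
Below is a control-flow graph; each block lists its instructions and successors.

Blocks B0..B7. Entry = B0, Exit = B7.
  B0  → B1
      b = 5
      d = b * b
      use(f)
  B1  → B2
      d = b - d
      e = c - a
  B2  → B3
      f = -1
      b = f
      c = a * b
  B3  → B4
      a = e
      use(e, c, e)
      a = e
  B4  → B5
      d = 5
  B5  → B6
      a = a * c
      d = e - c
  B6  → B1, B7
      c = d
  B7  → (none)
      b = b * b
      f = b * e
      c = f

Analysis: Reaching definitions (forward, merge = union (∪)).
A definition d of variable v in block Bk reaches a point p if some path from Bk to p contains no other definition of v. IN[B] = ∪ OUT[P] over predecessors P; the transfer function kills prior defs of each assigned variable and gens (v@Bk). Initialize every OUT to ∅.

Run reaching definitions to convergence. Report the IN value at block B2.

Fixpoint table:
  B0:   IN={}   OUT={b@B0, d@B0}
  B1:   IN={a@B5, b@B0, b@B2, c@B6, d@B0, d@B5, e@B1, f@B2}   OUT={a@B5, b@B0, b@B2, c@B6, d@B1, e@B1, f@B2}
  B2:   IN={a@B5, b@B0, b@B2, c@B6, d@B1, e@B1, f@B2}   OUT={a@B5, b@B2, c@B2, d@B1, e@B1, f@B2}
  B3:   IN={a@B5, b@B2, c@B2, d@B1, e@B1, f@B2}   OUT={a@B3, b@B2, c@B2, d@B1, e@B1, f@B2}
  B4:   IN={a@B3, b@B2, c@B2, d@B1, e@B1, f@B2}   OUT={a@B3, b@B2, c@B2, d@B4, e@B1, f@B2}
  B5:   IN={a@B3, b@B2, c@B2, d@B4, e@B1, f@B2}   OUT={a@B5, b@B2, c@B2, d@B5, e@B1, f@B2}
  B6:   IN={a@B5, b@B2, c@B2, d@B5, e@B1, f@B2}   OUT={a@B5, b@B2, c@B6, d@B5, e@B1, f@B2}
  B7:   IN={a@B5, b@B2, c@B6, d@B5, e@B1, f@B2}   OUT={a@B5, b@B7, c@B7, d@B5, e@B1, f@B7}

Merge at B2: IN[B2] = OUT[B1] = {a@B5, b@B0, b@B2, c@B6, d@B1, e@B1, f@B2}

Answer: {a@B5, b@B0, b@B2, c@B6, d@B1, e@B1, f@B2}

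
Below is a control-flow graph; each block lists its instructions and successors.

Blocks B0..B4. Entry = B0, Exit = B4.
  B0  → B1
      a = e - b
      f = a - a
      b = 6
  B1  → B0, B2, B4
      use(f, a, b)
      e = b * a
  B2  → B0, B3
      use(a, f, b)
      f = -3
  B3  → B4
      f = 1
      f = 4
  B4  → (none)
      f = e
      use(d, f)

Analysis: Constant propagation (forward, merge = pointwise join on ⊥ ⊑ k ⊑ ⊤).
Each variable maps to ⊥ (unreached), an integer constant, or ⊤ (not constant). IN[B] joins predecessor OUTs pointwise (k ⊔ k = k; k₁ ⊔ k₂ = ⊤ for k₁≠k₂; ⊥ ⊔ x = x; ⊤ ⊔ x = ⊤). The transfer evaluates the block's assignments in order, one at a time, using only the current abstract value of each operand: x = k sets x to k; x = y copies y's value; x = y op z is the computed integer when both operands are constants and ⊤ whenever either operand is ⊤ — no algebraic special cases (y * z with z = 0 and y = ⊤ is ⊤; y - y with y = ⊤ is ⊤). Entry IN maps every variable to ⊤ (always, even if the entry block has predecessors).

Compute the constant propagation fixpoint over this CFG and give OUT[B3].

Answer: {a: ⊤, b: 6, c: ⊤, d: ⊤, e: ⊤, f: 4}

Working:
Per-block solution:
  B0:  IN=(all ⊤)  OUT={b:6; rest ⊤}
  B1:  IN={b:6; rest ⊤}  OUT={b:6; rest ⊤}
  B2:  IN={b:6; rest ⊤}  OUT={b:6, f:-3; rest ⊤}
  B3:  IN={b:6, f:-3; rest ⊤}  OUT={b:6, f:4; rest ⊤}
  B4:  IN={b:6; rest ⊤}  OUT={b:6; rest ⊤}

Merge at B3: IN[B3] = OUT[B2] = {a: ⊤, b: 6, c: ⊤, d: ⊤, e: ⊤, f: -3}
Applying B3's transfer function to that IN value gives OUT[B3] (row B3 above).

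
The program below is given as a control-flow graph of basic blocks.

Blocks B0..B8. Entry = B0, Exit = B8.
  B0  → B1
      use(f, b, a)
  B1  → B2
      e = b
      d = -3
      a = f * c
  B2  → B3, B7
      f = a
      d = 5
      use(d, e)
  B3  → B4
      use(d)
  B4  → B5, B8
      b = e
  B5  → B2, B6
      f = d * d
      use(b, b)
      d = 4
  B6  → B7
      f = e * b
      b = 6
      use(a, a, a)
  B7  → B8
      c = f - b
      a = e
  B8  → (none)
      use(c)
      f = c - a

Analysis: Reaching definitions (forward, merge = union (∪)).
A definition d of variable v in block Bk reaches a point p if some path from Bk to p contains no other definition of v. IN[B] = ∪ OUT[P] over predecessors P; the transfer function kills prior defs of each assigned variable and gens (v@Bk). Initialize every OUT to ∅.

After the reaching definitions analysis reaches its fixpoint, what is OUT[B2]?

Answer: {a@B1, b@B4, d@B2, e@B1, f@B2}

Trace:
Per-block solution:
  B0: | IN={} | OUT={}
  B1: | IN={} | OUT={a@B1, d@B1, e@B1}
  B2: | IN={a@B1, b@B4, d@B1, d@B5, e@B1, f@B5} | OUT={a@B1, b@B4, d@B2, e@B1, f@B2}
  B3: | IN={a@B1, b@B4, d@B2, e@B1, f@B2} | OUT={a@B1, b@B4, d@B2, e@B1, f@B2}
  B4: | IN={a@B1, b@B4, d@B2, e@B1, f@B2} | OUT={a@B1, b@B4, d@B2, e@B1, f@B2}
  B5: | IN={a@B1, b@B4, d@B2, e@B1, f@B2} | OUT={a@B1, b@B4, d@B5, e@B1, f@B5}
  B6: | IN={a@B1, b@B4, d@B5, e@B1, f@B5} | OUT={a@B1, b@B6, d@B5, e@B1, f@B6}
  B7: | IN={a@B1, b@B4, b@B6, d@B2, d@B5, e@B1, f@B2, f@B6} | OUT={a@B7, b@B4, b@B6, c@B7, d@B2, d@B5, e@B1, f@B2, f@B6}
  B8: | IN={a@B1, a@B7, b@B4, b@B6, c@B7, d@B2, d@B5, e@B1, f@B2, f@B6} | OUT={a@B1, a@B7, b@B4, b@B6, c@B7, d@B2, d@B5, e@B1, f@B8}

Merge at B2: IN[B2] = OUT[B1] ⊔ OUT[B5] = {a@B1, b@B4, d@B1, d@B5, e@B1, f@B5}
Applying B2's transfer function to that IN value gives OUT[B2] (row B2 above).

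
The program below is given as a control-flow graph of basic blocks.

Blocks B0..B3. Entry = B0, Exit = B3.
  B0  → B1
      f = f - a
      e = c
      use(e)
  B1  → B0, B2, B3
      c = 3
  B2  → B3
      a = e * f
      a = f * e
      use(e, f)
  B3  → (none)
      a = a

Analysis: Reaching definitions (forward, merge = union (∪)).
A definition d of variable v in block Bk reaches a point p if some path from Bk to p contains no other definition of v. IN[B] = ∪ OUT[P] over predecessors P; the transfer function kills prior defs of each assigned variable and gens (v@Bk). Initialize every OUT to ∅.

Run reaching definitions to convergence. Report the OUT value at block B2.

Answer: {a@B2, c@B1, e@B0, f@B0}

Working:
Fixpoint table:
  B0:  IN={c@B1, e@B0, f@B0}  OUT={c@B1, e@B0, f@B0}
  B1:  IN={c@B1, e@B0, f@B0}  OUT={c@B1, e@B0, f@B0}
  B2:  IN={c@B1, e@B0, f@B0}  OUT={a@B2, c@B1, e@B0, f@B0}
  B3:  IN={a@B2, c@B1, e@B0, f@B0}  OUT={a@B3, c@B1, e@B0, f@B0}

Merge at B2: IN[B2] = OUT[B1] = {c@B1, e@B0, f@B0}
Applying B2's transfer function to that IN value gives OUT[B2] (row B2 above).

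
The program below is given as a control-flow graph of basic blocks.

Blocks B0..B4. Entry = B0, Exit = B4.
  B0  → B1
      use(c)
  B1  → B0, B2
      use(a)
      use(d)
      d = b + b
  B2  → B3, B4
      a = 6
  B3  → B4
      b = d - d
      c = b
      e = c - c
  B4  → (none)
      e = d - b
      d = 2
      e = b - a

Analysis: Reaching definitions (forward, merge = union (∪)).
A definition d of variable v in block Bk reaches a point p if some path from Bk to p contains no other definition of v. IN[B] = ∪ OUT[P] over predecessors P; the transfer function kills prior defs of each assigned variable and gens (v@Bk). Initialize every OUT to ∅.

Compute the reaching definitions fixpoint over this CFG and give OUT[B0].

Answer: {d@B1}

Derivation:
Converged values:
  B0: | IN={d@B1} | OUT={d@B1}
  B1: | IN={d@B1} | OUT={d@B1}
  B2: | IN={d@B1} | OUT={a@B2, d@B1}
  B3: | IN={a@B2, d@B1} | OUT={a@B2, b@B3, c@B3, d@B1, e@B3}
  B4: | IN={a@B2, b@B3, c@B3, d@B1, e@B3} | OUT={a@B2, b@B3, c@B3, d@B4, e@B4}

Merge at B0 (entry node, so the boundary value {} is joined with the incoming edge(s)): IN[B0] = {} ⊔ OUT[B1] = {d@B1}
Applying B0's transfer function to that IN value gives OUT[B0] (row B0 above).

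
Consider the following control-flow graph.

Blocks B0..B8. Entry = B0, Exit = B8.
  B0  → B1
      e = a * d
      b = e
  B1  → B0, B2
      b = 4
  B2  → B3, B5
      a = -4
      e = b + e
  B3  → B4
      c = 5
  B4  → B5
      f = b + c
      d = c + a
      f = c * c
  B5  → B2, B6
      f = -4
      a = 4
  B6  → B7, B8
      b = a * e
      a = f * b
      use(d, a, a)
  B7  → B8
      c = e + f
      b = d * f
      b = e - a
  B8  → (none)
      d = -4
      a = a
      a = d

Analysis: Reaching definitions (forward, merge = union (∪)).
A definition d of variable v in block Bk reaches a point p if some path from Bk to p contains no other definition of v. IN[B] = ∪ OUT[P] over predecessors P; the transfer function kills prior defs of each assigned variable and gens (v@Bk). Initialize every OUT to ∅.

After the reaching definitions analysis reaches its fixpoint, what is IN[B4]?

Answer: {a@B2, b@B1, c@B3, d@B4, e@B2, f@B5}

Trace:
Converged values:
  B0: | IN={b@B1, e@B0} | OUT={b@B0, e@B0}
  B1: | IN={b@B0, e@B0} | OUT={b@B1, e@B0}
  B2: | IN={a@B5, b@B1, c@B3, d@B4, e@B0, e@B2, f@B5} | OUT={a@B2, b@B1, c@B3, d@B4, e@B2, f@B5}
  B3: | IN={a@B2, b@B1, c@B3, d@B4, e@B2, f@B5} | OUT={a@B2, b@B1, c@B3, d@B4, e@B2, f@B5}
  B4: | IN={a@B2, b@B1, c@B3, d@B4, e@B2, f@B5} | OUT={a@B2, b@B1, c@B3, d@B4, e@B2, f@B4}
  B5: | IN={a@B2, b@B1, c@B3, d@B4, e@B2, f@B4, f@B5} | OUT={a@B5, b@B1, c@B3, d@B4, e@B2, f@B5}
  B6: | IN={a@B5, b@B1, c@B3, d@B4, e@B2, f@B5} | OUT={a@B6, b@B6, c@B3, d@B4, e@B2, f@B5}
  B7: | IN={a@B6, b@B6, c@B3, d@B4, e@B2, f@B5} | OUT={a@B6, b@B7, c@B7, d@B4, e@B2, f@B5}
  B8: | IN={a@B6, b@B6, b@B7, c@B3, c@B7, d@B4, e@B2, f@B5} | OUT={a@B8, b@B6, b@B7, c@B3, c@B7, d@B8, e@B2, f@B5}

Merge at B4: IN[B4] = OUT[B3] = {a@B2, b@B1, c@B3, d@B4, e@B2, f@B5}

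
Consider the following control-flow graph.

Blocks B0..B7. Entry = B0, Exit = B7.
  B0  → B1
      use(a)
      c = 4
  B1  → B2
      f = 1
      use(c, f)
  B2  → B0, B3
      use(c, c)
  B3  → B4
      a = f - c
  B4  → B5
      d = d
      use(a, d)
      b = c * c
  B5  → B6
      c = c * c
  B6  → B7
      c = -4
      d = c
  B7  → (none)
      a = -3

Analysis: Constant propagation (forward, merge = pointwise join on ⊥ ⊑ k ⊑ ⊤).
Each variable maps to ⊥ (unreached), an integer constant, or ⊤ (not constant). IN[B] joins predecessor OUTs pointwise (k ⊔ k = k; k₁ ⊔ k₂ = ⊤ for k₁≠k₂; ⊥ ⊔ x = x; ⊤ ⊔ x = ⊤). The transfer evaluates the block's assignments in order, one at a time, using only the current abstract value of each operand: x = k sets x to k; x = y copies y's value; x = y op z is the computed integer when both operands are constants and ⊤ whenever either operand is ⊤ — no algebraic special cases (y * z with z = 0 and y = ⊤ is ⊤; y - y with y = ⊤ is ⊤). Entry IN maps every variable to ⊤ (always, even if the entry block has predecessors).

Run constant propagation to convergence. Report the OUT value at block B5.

Converged values:
  B0: | IN=(all ⊤) | OUT={c:4; rest ⊤}
  B1: | IN={c:4; rest ⊤} | OUT={c:4, f:1; rest ⊤}
  B2: | IN={c:4, f:1; rest ⊤} | OUT={c:4, f:1; rest ⊤}
  B3: | IN={c:4, f:1; rest ⊤} | OUT={a:-3, c:4, f:1; rest ⊤}
  B4: | IN={a:-3, c:4, f:1; rest ⊤} | OUT={a:-3, b:16, c:4, f:1; rest ⊤}
  B5: | IN={a:-3, b:16, c:4, f:1; rest ⊤} | OUT={a:-3, b:16, c:16, f:1; rest ⊤}
  B6: | IN={a:-3, b:16, c:16, f:1; rest ⊤} | OUT={a:-3, b:16, c:-4, d:-4, f:1; rest ⊤}
  B7: | IN={a:-3, b:16, c:-4, d:-4, f:1; rest ⊤} | OUT={a:-3, b:16, c:-4, d:-4, f:1; rest ⊤}

Merge at B5: IN[B5] = OUT[B4] = {a: -3, b: 16, c: 4, d: ⊤, e: ⊤, f: 1}
Applying B5's transfer function to that IN value gives OUT[B5] (row B5 above).

Answer: {a: -3, b: 16, c: 16, d: ⊤, e: ⊤, f: 1}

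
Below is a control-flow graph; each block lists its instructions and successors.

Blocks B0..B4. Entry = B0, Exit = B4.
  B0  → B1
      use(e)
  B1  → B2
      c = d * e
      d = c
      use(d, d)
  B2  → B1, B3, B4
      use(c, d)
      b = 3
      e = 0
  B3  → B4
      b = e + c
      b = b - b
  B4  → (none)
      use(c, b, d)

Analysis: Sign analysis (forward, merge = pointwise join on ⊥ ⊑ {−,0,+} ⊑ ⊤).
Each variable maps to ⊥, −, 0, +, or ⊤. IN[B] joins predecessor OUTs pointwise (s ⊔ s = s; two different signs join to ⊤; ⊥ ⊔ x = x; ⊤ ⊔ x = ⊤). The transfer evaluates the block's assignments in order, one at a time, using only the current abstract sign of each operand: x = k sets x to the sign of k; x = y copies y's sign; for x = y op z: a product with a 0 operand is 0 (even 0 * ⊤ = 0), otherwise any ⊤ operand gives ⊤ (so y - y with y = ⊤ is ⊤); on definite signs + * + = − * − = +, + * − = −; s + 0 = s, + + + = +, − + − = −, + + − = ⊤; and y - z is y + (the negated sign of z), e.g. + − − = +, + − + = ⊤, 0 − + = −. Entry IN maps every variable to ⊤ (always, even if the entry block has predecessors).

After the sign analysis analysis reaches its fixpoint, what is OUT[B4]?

Fixpoint table:
  B0: | IN=(all ⊤) | OUT=(all ⊤)
  B1: | IN=(all ⊤) | OUT=(all ⊤)
  B2: | IN=(all ⊤) | OUT={b:+, e:0; rest ⊤}
  B3: | IN={b:+, e:0; rest ⊤} | OUT={e:0; rest ⊤}
  B4: | IN={e:0; rest ⊤} | OUT={e:0; rest ⊤}

Merge at B4: IN[B4] = OUT[B2] ⊔ OUT[B3] = {a: ⊤, b: ⊤, c: ⊤, d: ⊤, e: 0, f: ⊤}
Applying B4's transfer function to that IN value gives OUT[B4] (row B4 above).

Answer: {a: ⊤, b: ⊤, c: ⊤, d: ⊤, e: 0, f: ⊤}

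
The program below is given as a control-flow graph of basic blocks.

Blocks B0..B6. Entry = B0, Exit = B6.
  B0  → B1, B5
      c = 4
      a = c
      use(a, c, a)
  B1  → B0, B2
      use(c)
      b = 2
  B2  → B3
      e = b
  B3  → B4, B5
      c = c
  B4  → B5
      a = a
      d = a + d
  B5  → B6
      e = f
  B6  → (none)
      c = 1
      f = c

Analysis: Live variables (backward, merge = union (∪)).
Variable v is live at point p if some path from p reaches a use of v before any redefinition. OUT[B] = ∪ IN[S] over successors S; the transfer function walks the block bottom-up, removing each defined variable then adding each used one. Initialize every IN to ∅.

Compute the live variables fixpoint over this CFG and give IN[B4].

Converged values:
  B0: | IN={d, f} | OUT={a, c, d, f}
  B1: | IN={a, c, d, f} | OUT={a, b, c, d, f}
  B2: | IN={a, b, c, d, f} | OUT={a, c, d, f}
  B3: | IN={a, c, d, f} | OUT={a, d, f}
  B4: | IN={a, d, f} | OUT={f}
  B5: | IN={f} | OUT={}
  B6: | IN={} | OUT={}

Merge at B4: OUT[B4] = IN[B5] = {f}
Applying B4's transfer function to that OUT value gives IN[B4] (row B4 above).

Answer: {a, d, f}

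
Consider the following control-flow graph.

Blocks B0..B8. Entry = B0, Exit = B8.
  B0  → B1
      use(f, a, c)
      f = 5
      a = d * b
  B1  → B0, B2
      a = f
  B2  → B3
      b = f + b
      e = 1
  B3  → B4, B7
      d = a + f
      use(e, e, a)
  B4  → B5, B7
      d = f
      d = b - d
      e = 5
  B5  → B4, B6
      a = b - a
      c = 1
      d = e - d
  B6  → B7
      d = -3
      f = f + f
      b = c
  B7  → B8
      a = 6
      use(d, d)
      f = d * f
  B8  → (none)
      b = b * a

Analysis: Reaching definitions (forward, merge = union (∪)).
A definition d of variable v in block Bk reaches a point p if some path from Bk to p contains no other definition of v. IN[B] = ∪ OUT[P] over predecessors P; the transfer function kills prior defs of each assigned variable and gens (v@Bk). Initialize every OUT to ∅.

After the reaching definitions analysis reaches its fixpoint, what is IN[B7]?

Fixpoint table:
  B0: | IN={a@B1, f@B0} | OUT={a@B0, f@B0}
  B1: | IN={a@B0, f@B0} | OUT={a@B1, f@B0}
  B2: | IN={a@B1, f@B0} | OUT={a@B1, b@B2, e@B2, f@B0}
  B3: | IN={a@B1, b@B2, e@B2, f@B0} | OUT={a@B1, b@B2, d@B3, e@B2, f@B0}
  B4: | IN={a@B1, a@B5, b@B2, c@B5, d@B3, d@B5, e@B2, e@B4, f@B0} | OUT={a@B1, a@B5, b@B2, c@B5, d@B4, e@B4, f@B0}
  B5: | IN={a@B1, a@B5, b@B2, c@B5, d@B4, e@B4, f@B0} | OUT={a@B5, b@B2, c@B5, d@B5, e@B4, f@B0}
  B6: | IN={a@B5, b@B2, c@B5, d@B5, e@B4, f@B0} | OUT={a@B5, b@B6, c@B5, d@B6, e@B4, f@B6}
  B7: | IN={a@B1, a@B5, b@B2, b@B6, c@B5, d@B3, d@B4, d@B6, e@B2, e@B4, f@B0, f@B6} | OUT={a@B7, b@B2, b@B6, c@B5, d@B3, d@B4, d@B6, e@B2, e@B4, f@B7}
  B8: | IN={a@B7, b@B2, b@B6, c@B5, d@B3, d@B4, d@B6, e@B2, e@B4, f@B7} | OUT={a@B7, b@B8, c@B5, d@B3, d@B4, d@B6, e@B2, e@B4, f@B7}

Merge at B7: IN[B7] = OUT[B3] ⊔ OUT[B4] ⊔ OUT[B6] = {a@B1, a@B5, b@B2, b@B6, c@B5, d@B3, d@B4, d@B6, e@B2, e@B4, f@B0, f@B6}

Answer: {a@B1, a@B5, b@B2, b@B6, c@B5, d@B3, d@B4, d@B6, e@B2, e@B4, f@B0, f@B6}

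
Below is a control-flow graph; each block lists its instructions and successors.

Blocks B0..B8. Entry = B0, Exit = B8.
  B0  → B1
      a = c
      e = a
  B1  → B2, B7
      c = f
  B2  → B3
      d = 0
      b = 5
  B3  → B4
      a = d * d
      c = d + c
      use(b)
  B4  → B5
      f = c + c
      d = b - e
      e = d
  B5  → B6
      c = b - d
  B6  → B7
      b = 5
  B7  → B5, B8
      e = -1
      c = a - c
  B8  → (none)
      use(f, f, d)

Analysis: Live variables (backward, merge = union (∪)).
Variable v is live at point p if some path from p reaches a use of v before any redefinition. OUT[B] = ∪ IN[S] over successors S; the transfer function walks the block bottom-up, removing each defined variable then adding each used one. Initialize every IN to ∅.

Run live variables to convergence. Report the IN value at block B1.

Fixpoint table:
  B0:  IN={b, c, d, f}  OUT={a, b, d, e, f}
  B1:  IN={a, b, d, e, f}  OUT={a, b, c, d, e, f}
  B2:  IN={c, e}  OUT={b, c, d, e}
  B3:  IN={b, c, d, e}  OUT={a, b, c, e}
  B4:  IN={a, b, c, e}  OUT={a, b, d, f}
  B5:  IN={a, b, d, f}  OUT={a, c, d, f}
  B6:  IN={a, c, d, f}  OUT={a, b, c, d, f}
  B7:  IN={a, b, c, d, f}  OUT={a, b, d, f}
  B8:  IN={d, f}  OUT={}

Merge at B1: OUT[B1] = IN[B2] ⊔ IN[B7] = {a, b, c, d, e, f}
Applying B1's transfer function to that OUT value gives IN[B1] (row B1 above).

Answer: {a, b, d, e, f}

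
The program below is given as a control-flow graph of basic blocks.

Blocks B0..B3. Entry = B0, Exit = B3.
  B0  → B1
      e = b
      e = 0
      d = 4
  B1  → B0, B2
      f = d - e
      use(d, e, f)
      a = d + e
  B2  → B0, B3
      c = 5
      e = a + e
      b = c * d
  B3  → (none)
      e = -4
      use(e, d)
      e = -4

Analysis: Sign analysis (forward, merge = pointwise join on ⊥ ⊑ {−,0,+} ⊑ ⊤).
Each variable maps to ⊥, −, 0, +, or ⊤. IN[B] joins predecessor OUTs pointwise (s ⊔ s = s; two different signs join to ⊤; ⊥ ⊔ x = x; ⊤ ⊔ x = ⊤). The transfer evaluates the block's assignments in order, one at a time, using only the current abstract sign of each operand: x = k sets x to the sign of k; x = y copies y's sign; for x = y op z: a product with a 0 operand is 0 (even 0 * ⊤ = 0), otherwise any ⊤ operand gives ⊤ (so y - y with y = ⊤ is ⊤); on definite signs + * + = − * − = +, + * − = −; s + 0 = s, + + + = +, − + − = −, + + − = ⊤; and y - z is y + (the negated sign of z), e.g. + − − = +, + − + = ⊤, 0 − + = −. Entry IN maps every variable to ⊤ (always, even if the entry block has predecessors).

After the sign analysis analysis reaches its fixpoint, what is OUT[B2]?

Answer: {a: +, b: +, c: +, d: +, e: +, f: +}

Working:
Per-block solution:
  B0: | IN=(all ⊤) | OUT={d:+, e:0; rest ⊤}
  B1: | IN={d:+, e:0; rest ⊤} | OUT={a:+, d:+, e:0, f:+; rest ⊤}
  B2: | IN={a:+, d:+, e:0, f:+; rest ⊤} | OUT={a:+, b:+, c:+, d:+, e:+, f:+; rest ⊤}
  B3: | IN={a:+, b:+, c:+, d:+, e:+, f:+; rest ⊤} | OUT={a:+, b:+, c:+, d:+, e:-, f:+; rest ⊤}

Merge at B2: IN[B2] = OUT[B1] = {a: +, b: ⊤, c: ⊤, d: +, e: 0, f: +}
Applying B2's transfer function to that IN value gives OUT[B2] (row B2 above).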